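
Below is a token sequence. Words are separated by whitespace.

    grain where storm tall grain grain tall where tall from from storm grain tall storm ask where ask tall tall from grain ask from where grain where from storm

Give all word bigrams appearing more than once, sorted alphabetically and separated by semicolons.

from storm; grain tall; grain where; tall from

Bigram counts meeting the condition (more than once):
  from storm: 2
  grain tall: 2
  grain where: 2
  tall from: 2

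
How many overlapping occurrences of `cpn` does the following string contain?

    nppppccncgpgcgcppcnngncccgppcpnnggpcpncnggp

2

Sliding a length-3 window over the 43 characters (41 positions):
  position 29–31: cpn
  position 36–38: cpn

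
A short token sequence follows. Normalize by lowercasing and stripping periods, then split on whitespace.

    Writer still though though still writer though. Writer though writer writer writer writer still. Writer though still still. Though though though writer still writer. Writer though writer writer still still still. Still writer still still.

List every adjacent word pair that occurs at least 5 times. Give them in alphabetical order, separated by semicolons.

Bigram counts meeting the condition (at least 5 times):
  still still: 5
  writer still: 5
  writer writer: 5

still still; writer still; writer writer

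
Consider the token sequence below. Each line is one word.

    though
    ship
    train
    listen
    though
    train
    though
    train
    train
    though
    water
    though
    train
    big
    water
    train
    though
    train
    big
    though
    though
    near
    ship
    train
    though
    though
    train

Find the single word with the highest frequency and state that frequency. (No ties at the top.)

Unigram frequencies (highest first):
  though: 10
  train: 9
  ship: 2
  water: 2
  big: 2
  listen: 1
  … (1 more, each ≤ 1)

"though", 10 times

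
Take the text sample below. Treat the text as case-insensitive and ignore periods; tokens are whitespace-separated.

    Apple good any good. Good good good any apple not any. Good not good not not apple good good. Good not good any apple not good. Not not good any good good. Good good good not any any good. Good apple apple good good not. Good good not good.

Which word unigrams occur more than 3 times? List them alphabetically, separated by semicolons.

any; apple; good; not

Unigram counts meeting the condition (more than 3 times):
  any: 7
  apple: 6
  good: 25
  not: 11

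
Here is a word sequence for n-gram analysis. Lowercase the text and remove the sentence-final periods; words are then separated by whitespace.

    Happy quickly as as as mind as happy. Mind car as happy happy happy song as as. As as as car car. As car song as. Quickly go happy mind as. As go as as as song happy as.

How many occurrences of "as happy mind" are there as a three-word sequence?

Scanning the 37 overlapping trigram windows for "as happy mind":
  position 7–9: as happy mind

1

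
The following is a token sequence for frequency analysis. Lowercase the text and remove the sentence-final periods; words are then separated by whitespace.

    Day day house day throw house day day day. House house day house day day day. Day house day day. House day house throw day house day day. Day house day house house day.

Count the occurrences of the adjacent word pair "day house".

Scanning the 33 overlapping bigram windows for "day house":
  position 2–3: day house
  position 9–10: day house
  position 12–13: day house
  position 17–18: day house
  position 20–21: day house
  position 22–23: day house
  position 25–26: day house
  position 29–30: day house
  position 31–32: day house

9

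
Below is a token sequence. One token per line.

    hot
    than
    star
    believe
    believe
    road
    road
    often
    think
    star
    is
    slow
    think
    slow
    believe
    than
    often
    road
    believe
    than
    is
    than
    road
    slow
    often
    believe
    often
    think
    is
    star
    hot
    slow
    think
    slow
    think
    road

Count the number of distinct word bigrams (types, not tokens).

30

36 tokens → 35 bigram windows in total.
Repeated bigrams (each contributes count−1 duplicates):
  slow think: 3
  believe than: 2
  often think: 2
  think slow: 2
5 duplicate windows → 35 − 5 = 30 distinct.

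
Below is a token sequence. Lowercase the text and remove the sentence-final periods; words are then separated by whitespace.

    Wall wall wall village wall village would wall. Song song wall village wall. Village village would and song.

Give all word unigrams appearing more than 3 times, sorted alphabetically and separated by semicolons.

village; wall

Unigram counts meeting the condition (more than 3 times):
  village: 5
  wall: 7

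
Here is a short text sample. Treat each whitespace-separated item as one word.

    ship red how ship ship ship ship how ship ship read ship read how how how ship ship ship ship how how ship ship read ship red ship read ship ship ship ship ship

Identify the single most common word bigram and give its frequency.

"ship ship", 12 times

Bigram frequencies (highest first):
  ship ship: 12
  how ship: 4
  ship read: 4
  read ship: 3
  how how: 3
  ship red: 2
  … (4 more, each ≤ 2)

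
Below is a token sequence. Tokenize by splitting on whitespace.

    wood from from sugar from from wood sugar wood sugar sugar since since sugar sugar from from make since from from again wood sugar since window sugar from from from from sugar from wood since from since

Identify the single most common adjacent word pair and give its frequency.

Bigram frequencies (highest first):
  from from: 7
  sugar from: 4
  wood sugar: 3
  from sugar: 2
  from wood: 2
  sugar sugar: 2
  … (14 more, each ≤ 2)

"from from", 7 times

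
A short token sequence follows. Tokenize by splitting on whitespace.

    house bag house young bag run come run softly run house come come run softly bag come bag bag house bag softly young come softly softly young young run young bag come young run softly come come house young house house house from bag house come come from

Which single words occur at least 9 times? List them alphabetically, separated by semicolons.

come; house

Unigram counts meeting the condition (at least 9 times):
  come: 10
  house: 9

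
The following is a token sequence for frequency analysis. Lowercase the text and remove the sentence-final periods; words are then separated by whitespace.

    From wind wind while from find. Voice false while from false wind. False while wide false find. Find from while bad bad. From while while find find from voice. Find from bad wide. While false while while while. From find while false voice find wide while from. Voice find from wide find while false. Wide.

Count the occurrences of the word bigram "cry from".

0

Scanning the 54 overlapping bigram windows for "cry from":
  (none found)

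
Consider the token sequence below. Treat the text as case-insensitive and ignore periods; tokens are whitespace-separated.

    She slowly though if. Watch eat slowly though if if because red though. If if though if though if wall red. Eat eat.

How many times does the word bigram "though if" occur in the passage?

5

Scanning the 22 overlapping bigram windows for "though if":
  position 3–4: though if
  position 8–9: though if
  position 13–14: though if
  position 16–17: though if
  position 18–19: though if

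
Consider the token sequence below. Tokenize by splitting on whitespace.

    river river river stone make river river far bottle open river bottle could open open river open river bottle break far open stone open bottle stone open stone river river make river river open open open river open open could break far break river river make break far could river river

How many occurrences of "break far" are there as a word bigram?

Scanning the 50 overlapping bigram windows for "break far":
  position 20–21: break far
  position 41–42: break far
  position 47–48: break far

3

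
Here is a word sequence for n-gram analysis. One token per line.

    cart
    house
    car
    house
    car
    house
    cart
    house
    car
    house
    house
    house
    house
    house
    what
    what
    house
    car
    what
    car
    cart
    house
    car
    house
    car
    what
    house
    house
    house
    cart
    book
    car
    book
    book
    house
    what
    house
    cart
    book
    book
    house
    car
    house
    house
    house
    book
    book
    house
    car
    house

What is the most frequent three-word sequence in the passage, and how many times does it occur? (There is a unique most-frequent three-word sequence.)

Trigram frequencies (highest first):
  house car house: 6
  house house house: 5
  cart house car: 3
  book book house: 3
  car house car: 2
  car house house: 2
  … (24 more, each ≤ 2)

"house car house", 6 times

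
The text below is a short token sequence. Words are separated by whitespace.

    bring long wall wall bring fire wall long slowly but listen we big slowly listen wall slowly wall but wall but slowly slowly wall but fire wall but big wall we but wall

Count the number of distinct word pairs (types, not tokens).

33 tokens → 32 bigram windows in total.
Repeated bigrams (each contributes count−1 duplicates):
  wall but: 4
  but wall: 2
  fire wall: 2
  slowly wall: 2
6 duplicate windows → 32 − 6 = 26 distinct.

26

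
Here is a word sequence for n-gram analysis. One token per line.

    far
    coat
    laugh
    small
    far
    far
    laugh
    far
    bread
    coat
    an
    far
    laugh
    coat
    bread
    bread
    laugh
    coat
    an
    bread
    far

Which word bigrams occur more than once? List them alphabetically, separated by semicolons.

coat an; far laugh; laugh coat

Bigram counts meeting the condition (more than once):
  coat an: 2
  far laugh: 2
  laugh coat: 2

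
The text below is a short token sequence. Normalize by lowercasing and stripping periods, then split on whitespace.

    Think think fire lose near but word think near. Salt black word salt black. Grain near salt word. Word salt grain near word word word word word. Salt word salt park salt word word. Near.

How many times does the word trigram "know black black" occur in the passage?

0

Scanning the 33 overlapping trigram windows for "know black black":
  (none found)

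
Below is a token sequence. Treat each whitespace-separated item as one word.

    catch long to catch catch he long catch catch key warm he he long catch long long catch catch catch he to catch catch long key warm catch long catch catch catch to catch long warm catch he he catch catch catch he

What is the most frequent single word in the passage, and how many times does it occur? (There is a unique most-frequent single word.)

"catch", 20 times

Unigram frequencies (highest first):
  catch: 20
  long: 8
  he: 7
  to: 3
  warm: 3
  key: 2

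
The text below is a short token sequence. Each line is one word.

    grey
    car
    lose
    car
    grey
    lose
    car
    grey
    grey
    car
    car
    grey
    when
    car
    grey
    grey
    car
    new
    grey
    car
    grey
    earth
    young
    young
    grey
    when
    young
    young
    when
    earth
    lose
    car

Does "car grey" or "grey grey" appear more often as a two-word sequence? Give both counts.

"car grey": 5 occurrences
"grey grey": 2 occurrences

"car grey" (5 vs 2)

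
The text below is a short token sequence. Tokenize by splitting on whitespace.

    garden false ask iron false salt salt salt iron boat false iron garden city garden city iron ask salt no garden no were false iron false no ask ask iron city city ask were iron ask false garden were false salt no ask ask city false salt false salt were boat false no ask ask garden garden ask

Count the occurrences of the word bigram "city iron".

Scanning the 57 overlapping bigram windows for "city iron":
  position 16–17: city iron

1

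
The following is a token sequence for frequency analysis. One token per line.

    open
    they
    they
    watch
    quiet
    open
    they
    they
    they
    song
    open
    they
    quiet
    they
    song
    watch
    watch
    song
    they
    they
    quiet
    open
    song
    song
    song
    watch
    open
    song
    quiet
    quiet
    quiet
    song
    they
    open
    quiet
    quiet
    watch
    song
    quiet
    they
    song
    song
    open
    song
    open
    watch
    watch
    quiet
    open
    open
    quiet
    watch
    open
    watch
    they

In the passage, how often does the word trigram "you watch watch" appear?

Scanning the 53 overlapping trigram windows for "you watch watch":
  (none found)

0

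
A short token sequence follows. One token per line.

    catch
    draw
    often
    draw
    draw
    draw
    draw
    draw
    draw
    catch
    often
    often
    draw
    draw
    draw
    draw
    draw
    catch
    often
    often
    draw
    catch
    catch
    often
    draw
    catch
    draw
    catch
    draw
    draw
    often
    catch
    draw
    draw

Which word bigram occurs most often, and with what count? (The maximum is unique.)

Bigram frequencies (highest first):
  draw draw: 11
  draw catch: 5
  catch draw: 4
  often draw: 4
  catch often: 3
  draw often: 2
  … (3 more, each ≤ 2)

"draw draw", 11 times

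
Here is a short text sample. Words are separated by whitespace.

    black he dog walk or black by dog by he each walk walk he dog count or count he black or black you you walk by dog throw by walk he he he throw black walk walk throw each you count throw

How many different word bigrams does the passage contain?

35

42 tokens → 41 bigram windows in total.
Repeated bigrams (each contributes count−1 duplicates):
  by dog: 2
  he dog: 2
  he he: 2
  or black: 2
  walk he: 2
  walk walk: 2
6 duplicate windows → 41 − 6 = 35 distinct.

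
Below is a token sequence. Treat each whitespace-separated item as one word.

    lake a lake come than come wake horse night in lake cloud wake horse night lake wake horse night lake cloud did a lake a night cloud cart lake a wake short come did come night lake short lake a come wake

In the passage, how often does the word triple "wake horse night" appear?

Scanning the 40 overlapping trigram windows for "wake horse night":
  position 7–9: wake horse night
  position 13–15: wake horse night
  position 17–19: wake horse night

3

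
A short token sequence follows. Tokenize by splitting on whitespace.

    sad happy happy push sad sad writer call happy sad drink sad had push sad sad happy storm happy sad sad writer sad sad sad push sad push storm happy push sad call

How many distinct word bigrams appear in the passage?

19

33 tokens → 32 bigram windows in total.
Repeated bigrams (each contributes count−1 duplicates):
  sad sad: 5
  push sad: 4
  happy push: 2
  happy sad: 2
  sad happy: 2
  sad push: 2
  sad writer: 2
  storm happy: 2
13 duplicate windows → 32 − 13 = 19 distinct.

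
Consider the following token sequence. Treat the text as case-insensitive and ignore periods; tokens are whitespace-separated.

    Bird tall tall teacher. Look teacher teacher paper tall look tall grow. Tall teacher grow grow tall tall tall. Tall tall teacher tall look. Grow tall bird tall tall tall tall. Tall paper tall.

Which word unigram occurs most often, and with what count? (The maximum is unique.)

Unigram frequencies (highest first):
  tall: 18
  teacher: 5
  grow: 4
  look: 3
  bird: 2
  paper: 2

"tall", 18 times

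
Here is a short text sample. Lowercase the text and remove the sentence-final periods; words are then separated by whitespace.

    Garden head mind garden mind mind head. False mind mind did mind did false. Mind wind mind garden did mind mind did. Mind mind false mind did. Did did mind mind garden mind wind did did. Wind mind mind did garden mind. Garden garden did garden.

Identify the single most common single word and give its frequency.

"mind", 19 times

Unigram frequencies (highest first):
  mind: 19
  did: 11
  garden: 8
  false: 3
  wind: 3
  head: 2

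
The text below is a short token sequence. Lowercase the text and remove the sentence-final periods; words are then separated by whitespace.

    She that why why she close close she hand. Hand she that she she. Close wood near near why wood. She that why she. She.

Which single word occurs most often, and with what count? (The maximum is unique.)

"she", 9 times

Unigram frequencies (highest first):
  she: 9
  why: 4
  that: 3
  close: 3
  hand: 2
  wood: 2
  … (1 more, each ≤ 2)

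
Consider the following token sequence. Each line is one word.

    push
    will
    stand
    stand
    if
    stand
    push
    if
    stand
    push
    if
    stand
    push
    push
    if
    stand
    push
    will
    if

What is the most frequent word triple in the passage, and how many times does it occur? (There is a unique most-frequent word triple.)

Trigram frequencies (highest first):
  if stand push: 4
  push if stand: 3
  stand push if: 2
  push will stand: 1
  will stand stand: 1
  stand stand if: 1
  … (5 more, each ≤ 1)

"if stand push", 4 times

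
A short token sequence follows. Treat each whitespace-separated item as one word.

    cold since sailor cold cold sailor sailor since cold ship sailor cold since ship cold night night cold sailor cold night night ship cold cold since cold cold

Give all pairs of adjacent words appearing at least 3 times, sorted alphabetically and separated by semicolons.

cold cold; cold since; sailor cold

Bigram counts meeting the condition (at least 3 times):
  cold cold: 3
  cold since: 3
  sailor cold: 3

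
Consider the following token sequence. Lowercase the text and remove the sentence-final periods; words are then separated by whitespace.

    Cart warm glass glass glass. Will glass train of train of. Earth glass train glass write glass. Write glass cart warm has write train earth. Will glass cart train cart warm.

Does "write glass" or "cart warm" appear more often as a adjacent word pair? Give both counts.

"write glass": 2 occurrences
"cart warm": 3 occurrences

"cart warm" (3 vs 2)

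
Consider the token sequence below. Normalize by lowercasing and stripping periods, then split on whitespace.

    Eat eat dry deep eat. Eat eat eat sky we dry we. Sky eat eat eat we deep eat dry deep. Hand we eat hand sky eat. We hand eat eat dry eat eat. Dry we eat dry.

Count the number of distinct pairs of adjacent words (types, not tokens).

38 tokens → 37 bigram windows in total.
Repeated bigrams (each contributes count−1 duplicates):
  eat eat: 8
  eat dry: 5
  deep eat: 2
  dry deep: 2
  dry we: 2
  eat we: 2
  sky eat: 2
  we eat: 2
17 duplicate windows → 37 − 17 = 20 distinct.

20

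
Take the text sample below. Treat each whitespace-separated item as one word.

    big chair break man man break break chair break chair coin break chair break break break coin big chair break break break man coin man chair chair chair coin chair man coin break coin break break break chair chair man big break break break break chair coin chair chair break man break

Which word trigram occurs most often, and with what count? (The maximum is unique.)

"break break break", 5 times

Trigram frequencies (highest first):
  break break break: 5
  break break chair: 3
  big chair break: 2
  chair break man: 2
  break chair break: 2
  break chair coin: 2
  … (32 more, each ≤ 2)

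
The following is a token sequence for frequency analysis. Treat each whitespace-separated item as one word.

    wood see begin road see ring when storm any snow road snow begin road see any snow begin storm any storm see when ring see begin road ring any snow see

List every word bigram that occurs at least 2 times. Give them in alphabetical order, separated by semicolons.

Bigram counts meeting the condition (at least 2 times):
  any snow: 3
  begin road: 3
  road see: 2
  see begin: 2
  snow begin: 2
  storm any: 2

any snow; begin road; road see; see begin; snow begin; storm any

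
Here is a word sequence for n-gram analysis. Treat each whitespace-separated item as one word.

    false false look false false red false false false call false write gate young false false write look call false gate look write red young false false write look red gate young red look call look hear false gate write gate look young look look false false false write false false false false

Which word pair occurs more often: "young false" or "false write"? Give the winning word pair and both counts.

"false write" (4 vs 2)

"young false": 2 occurrences
"false write": 4 occurrences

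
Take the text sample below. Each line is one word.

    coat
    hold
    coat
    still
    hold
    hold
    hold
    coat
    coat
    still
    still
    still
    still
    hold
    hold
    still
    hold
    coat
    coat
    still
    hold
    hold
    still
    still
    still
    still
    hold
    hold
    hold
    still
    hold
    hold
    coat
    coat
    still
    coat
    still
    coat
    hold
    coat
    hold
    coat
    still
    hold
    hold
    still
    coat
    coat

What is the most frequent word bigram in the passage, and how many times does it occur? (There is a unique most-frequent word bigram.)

"hold hold", 8 times

Bigram frequencies (highest first):
  hold hold: 8
  still hold: 7
  hold coat: 6
  coat still: 6
  still still: 6
  coat coat: 4
  … (3 more, each ≤ 4)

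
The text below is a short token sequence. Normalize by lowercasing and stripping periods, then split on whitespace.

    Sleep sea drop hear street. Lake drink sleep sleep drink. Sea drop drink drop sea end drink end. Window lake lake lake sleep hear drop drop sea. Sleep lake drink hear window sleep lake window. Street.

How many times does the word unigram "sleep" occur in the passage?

6

Scanning the 36 tokens for "sleep":
  position 1: sleep
  position 8: sleep
  position 9: sleep
  position 23: sleep
  position 28: sleep
  position 33: sleep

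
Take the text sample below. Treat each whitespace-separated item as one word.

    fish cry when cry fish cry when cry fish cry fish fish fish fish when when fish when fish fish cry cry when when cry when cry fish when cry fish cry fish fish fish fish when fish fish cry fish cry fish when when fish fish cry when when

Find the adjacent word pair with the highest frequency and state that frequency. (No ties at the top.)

"fish fish", 9 times

Bigram frequencies (highest first):
  fish fish: 9
  fish cry: 8
  cry fish: 8
  cry when: 5
  when cry: 5
  fish when: 5
  … (3 more, each ≤ 4)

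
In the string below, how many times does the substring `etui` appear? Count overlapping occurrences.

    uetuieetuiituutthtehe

2

Sliding a length-4 window over the 21 characters (18 positions):
  position 2–5: etui
  position 7–10: etui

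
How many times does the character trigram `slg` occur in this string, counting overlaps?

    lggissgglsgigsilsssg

Sliding a length-3 window over the 20 characters (18 positions):
  (no match at any position)

0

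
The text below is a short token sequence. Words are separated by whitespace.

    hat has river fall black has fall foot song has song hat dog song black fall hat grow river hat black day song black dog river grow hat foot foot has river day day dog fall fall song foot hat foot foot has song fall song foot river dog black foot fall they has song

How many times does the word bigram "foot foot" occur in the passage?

2

Scanning the 54 overlapping bigram windows for "foot foot":
  position 29–30: foot foot
  position 41–42: foot foot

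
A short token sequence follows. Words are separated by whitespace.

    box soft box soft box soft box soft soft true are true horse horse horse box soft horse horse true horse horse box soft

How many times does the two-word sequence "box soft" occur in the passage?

Scanning the 23 overlapping bigram windows for "box soft":
  position 1–2: box soft
  position 3–4: box soft
  position 5–6: box soft
  position 7–8: box soft
  position 16–17: box soft
  position 23–24: box soft

6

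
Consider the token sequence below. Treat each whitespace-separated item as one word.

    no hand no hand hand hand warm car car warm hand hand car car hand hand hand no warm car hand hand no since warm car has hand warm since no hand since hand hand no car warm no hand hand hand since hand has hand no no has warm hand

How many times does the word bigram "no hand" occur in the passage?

4

Scanning the 50 overlapping bigram windows for "no hand":
  position 1–2: no hand
  position 3–4: no hand
  position 31–32: no hand
  position 39–40: no hand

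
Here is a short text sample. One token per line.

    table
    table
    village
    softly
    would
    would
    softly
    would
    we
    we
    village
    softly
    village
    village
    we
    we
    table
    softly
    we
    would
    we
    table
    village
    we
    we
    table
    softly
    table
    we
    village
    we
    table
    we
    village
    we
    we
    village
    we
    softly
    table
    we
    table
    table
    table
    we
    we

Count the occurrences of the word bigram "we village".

Scanning the 45 overlapping bigram windows for "we village":
  position 10–11: we village
  position 29–30: we village
  position 33–34: we village
  position 36–37: we village

4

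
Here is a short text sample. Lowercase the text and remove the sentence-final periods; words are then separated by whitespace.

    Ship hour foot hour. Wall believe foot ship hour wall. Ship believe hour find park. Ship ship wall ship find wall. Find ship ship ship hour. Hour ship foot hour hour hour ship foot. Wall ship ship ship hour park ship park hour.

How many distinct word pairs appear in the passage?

26

43 tokens → 42 bigram windows in total.
Repeated bigrams (each contributes count−1 duplicates):
  ship ship: 5
  ship hour: 4
  hour hour: 3
  wall ship: 3
  foot hour: 2
  hour ship: 2
  hour wall: 2
  park ship: 2
  … (1 more repeated)
16 duplicate windows → 42 − 16 = 26 distinct.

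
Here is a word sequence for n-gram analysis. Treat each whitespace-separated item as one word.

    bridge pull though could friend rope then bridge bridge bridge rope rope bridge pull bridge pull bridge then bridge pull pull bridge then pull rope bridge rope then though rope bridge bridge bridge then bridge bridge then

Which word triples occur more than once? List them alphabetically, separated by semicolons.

Trigram counts meeting the condition (more than once):
  bridge bridge bridge: 2
  bridge bridge then: 2
  bridge pull bridge: 2
  bridge then bridge: 2
  pull bridge then: 2
  then bridge bridge: 2

bridge bridge bridge; bridge bridge then; bridge pull bridge; bridge then bridge; pull bridge then; then bridge bridge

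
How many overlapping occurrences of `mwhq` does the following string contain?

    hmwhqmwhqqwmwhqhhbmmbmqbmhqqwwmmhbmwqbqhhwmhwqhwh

Sliding a length-4 window over the 49 characters (46 positions):
  position 2–5: mwhq
  position 6–9: mwhq
  position 12–15: mwhq

3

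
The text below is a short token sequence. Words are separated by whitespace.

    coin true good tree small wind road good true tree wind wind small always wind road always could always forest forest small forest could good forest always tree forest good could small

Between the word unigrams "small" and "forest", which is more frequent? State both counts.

"small": 4 occurrences
"forest": 5 occurrences

"forest" (5 vs 4)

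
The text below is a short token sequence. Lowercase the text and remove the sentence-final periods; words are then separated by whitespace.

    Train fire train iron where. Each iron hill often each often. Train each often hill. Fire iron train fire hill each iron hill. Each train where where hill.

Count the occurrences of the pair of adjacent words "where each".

1

Scanning the 27 overlapping bigram windows for "where each":
  position 5–6: where each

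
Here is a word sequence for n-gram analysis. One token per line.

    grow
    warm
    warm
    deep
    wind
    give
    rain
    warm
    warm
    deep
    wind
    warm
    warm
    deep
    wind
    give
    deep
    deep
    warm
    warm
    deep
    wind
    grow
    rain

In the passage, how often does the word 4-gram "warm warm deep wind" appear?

4

Scanning the 21 overlapping 4-gram windows for "warm warm deep wind":
  position 2–5: warm warm deep wind
  position 8–11: warm warm deep wind
  position 12–15: warm warm deep wind
  position 19–22: warm warm deep wind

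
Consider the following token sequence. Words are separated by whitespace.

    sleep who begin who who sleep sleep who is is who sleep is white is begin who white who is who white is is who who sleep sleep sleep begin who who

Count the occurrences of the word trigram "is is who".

Scanning the 30 overlapping trigram windows for "is is who":
  position 9–11: is is who
  position 23–25: is is who

2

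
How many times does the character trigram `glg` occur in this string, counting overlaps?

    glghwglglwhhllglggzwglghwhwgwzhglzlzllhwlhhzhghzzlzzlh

Sliding a length-3 window over the 54 characters (52 positions):
  position 1–3: glg
  position 6–8: glg
  position 15–17: glg
  position 21–23: glg

4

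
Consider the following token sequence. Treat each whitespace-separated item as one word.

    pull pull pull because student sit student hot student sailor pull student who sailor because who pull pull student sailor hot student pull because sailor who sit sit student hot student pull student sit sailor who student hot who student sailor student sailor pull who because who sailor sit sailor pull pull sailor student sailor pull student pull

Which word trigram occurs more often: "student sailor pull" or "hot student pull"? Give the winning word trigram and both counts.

"student sailor pull": 3 occurrences
"hot student pull": 2 occurrences

"student sailor pull" (3 vs 2)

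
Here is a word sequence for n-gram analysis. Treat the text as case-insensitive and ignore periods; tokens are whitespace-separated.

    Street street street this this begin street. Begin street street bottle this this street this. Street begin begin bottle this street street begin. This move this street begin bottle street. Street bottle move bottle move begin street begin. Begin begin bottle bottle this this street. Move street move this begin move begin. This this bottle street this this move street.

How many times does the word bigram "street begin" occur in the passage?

Scanning the 59 overlapping bigram windows for "street begin":
  position 7–8: street begin
  position 16–17: street begin
  position 22–23: street begin
  position 27–28: street begin
  position 37–38: street begin

5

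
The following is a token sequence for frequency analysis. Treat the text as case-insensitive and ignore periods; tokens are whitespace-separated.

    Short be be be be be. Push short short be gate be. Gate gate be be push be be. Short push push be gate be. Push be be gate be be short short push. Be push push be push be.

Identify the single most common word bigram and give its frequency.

"be be", 8 times

Bigram frequencies (highest first):
  be be: 8
  push be: 6
  be push: 5
  be gate: 4
  gate be: 4
  short be: 2
  … (6 more, each ≤ 2)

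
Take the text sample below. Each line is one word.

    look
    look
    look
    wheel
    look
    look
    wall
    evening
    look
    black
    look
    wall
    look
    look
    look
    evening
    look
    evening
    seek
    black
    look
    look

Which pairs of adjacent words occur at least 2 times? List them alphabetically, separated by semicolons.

black look; evening look; look evening; look look; look wall

Bigram counts meeting the condition (at least 2 times):
  black look: 2
  evening look: 2
  look evening: 2
  look look: 6
  look wall: 2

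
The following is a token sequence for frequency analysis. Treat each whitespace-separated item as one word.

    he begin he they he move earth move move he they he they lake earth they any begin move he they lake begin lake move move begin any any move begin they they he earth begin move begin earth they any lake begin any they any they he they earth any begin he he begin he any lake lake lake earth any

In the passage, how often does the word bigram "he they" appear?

Scanning the 61 overlapping bigram windows for "he they":
  position 3–4: he they
  position 10–11: he they
  position 12–13: he they
  position 20–21: he they
  position 48–49: he they

5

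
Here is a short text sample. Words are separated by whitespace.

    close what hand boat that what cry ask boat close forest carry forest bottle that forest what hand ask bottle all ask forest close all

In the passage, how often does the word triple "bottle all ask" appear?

1

Scanning the 23 overlapping trigram windows for "bottle all ask":
  position 20–22: bottle all ask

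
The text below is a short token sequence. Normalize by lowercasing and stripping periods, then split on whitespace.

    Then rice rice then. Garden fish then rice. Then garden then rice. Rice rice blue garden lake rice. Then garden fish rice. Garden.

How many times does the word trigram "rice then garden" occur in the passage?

3

Scanning the 21 overlapping trigram windows for "rice then garden":
  position 3–5: rice then garden
  position 8–10: rice then garden
  position 18–20: rice then garden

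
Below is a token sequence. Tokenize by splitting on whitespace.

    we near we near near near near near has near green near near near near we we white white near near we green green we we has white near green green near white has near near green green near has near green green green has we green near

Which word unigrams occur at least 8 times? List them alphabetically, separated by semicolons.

green; near; we

Unigram counts meeting the condition (at least 8 times):
  green: 11
  near: 20
  we: 8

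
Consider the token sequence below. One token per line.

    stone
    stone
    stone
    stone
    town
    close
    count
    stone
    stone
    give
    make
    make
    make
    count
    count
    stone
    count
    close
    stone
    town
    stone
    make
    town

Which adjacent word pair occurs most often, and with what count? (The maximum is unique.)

"stone stone", 4 times

Bigram frequencies (highest first):
  stone stone: 4
  stone town: 2
  count stone: 2
  make make: 2
  town close: 1
  close count: 1
  … (10 more, each ≤ 1)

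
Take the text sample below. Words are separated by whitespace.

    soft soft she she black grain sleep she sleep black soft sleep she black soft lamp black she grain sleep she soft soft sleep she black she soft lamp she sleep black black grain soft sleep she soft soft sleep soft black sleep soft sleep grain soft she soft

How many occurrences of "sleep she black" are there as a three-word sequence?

2

Scanning the 47 overlapping trigram windows for "sleep she black":
  position 12–14: sleep she black
  position 24–26: sleep she black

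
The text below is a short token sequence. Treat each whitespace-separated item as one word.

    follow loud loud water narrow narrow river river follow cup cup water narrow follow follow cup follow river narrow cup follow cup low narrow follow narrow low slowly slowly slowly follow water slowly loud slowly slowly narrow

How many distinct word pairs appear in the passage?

37 tokens → 36 bigram windows in total.
Repeated bigrams (each contributes count−1 duplicates):
  follow cup: 3
  slowly slowly: 3
  cup follow: 2
  narrow follow: 2
  water narrow: 2
7 duplicate windows → 36 − 7 = 29 distinct.

29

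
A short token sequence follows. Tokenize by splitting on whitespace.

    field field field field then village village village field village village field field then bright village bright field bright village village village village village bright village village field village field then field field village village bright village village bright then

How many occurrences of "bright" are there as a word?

6

Scanning the 40 tokens for "bright":
  position 15: bright
  position 17: bright
  position 19: bright
  position 25: bright
  position 36: bright
  position 39: bright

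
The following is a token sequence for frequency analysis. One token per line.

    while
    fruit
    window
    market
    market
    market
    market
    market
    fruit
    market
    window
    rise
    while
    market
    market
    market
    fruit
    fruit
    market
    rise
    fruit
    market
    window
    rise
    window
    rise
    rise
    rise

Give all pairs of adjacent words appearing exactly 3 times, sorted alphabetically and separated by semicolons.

fruit market; window rise

Bigram counts meeting the condition (exactly 3 times):
  fruit market: 3
  window rise: 3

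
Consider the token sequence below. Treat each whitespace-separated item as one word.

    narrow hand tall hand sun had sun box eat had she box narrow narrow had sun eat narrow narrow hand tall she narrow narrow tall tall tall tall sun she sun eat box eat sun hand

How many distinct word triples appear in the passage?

32

36 tokens → 34 trigram windows in total.
Repeated trigrams (each contributes count−1 duplicates):
  narrow hand tall: 2
  tall tall tall: 2
2 duplicate windows → 34 − 2 = 32 distinct.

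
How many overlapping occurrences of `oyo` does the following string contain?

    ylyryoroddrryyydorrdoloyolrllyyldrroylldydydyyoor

1

Sliding a length-3 window over the 49 characters (47 positions):
  position 23–25: oyo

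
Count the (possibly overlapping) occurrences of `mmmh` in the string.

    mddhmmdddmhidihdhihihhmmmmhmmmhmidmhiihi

2

Sliding a length-4 window over the 40 characters (37 positions):
  position 24–27: mmmh
  position 28–31: mmmh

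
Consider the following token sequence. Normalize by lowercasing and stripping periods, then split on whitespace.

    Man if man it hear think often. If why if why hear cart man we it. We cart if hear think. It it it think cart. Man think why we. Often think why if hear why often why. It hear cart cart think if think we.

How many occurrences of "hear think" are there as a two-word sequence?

2

Scanning the 45 overlapping bigram windows for "hear think":
  position 5–6: hear think
  position 20–21: hear think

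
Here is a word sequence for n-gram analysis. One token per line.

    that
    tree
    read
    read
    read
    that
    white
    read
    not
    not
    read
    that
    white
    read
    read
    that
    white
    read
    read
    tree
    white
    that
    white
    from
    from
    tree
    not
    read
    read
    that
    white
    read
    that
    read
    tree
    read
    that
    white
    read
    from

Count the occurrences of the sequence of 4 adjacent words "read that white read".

5

Scanning the 37 overlapping 4-gram windows for "read that white read":
  position 5–8: read that white read
  position 11–14: read that white read
  position 15–18: read that white read
  position 29–32: read that white read
  position 36–39: read that white read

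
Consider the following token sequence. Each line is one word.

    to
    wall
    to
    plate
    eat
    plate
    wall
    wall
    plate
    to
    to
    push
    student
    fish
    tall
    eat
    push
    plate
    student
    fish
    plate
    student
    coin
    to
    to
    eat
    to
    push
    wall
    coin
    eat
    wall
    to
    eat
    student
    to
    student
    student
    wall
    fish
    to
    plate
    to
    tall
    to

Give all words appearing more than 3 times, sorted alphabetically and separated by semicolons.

eat; plate; student; to; wall

Unigram counts meeting the condition (more than 3 times):
  eat: 5
  plate: 6
  student: 6
  to: 12
  wall: 6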